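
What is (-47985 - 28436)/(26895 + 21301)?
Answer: -76421/48196 ≈ -1.5856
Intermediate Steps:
(-47985 - 28436)/(26895 + 21301) = -76421/48196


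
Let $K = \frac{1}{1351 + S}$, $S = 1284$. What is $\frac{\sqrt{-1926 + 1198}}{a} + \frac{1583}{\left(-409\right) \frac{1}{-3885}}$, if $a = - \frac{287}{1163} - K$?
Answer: $\frac{6149955}{409} - \frac{3064505 i \sqrt{182}}{378704} \approx 15037.0 - 109.17 i$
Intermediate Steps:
$K = \frac{1}{2635}$ ($K = \frac{1}{1351 + 1284} = \frac{1}{2635} \approx 0.00037951$)
$a = - \frac{757408}{3064505}$ ($a = - \frac{287}{1163} - \frac{1}{2635} = - \frac{757408}{3064505} \approx -0.24716$)
$\frac{\sqrt{-1926 + 1198}}{a} + \frac{1583}{\left(-409\right) \frac{1}{-3885}} = \frac{\sqrt{-1926 + 1198}}{- \frac{757408}{3064505}} + \frac{1583}{\left(-409\right) \frac{1}{-3885}} = \sqrt{-728} \left(- \frac{3064505}{757408}\right) + \frac{1583}{\left(-409\right) \left(- \frac{1}{3885}\right)} = 2 i \sqrt{182} \left(- \frac{3064505}{757408}\right) + \frac{1583}{\frac{409}{3885}} = - \frac{3064505 i \sqrt{182}}{378704} + 1583 \cdot \frac{3885}{409} = - \frac{3064505 i \sqrt{182}}{378704} + \frac{6149955}{409} = \frac{6149955}{409} - \frac{3064505 i \sqrt{182}}{378704}$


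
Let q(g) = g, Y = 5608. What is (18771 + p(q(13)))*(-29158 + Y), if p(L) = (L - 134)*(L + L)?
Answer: -367968750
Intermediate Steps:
p(L) = 2*L*(-134 + L) (p(L) = (-134 + L)*(2*L) = 2*L*(-134 + L))
(18771 + p(q(13)))*(-29158 + Y) = (18771 + 2*13*(-134 + 13))*(-29158 + 5608) = (18771 + 2*13*(-121))*(-23550) = (18771 - 3146)*(-23550) = 15625*(-23550) = -367968750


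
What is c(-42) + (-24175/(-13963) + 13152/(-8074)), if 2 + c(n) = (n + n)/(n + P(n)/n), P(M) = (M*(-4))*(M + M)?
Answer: -861481587/394580417 ≈ -2.1833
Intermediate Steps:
P(M) = -8*M² (P(M) = (-4*M)*(2*M) = -8*M²)
c(n) = -16/7 (c(n) = -2 + (n + n)/(n + (-8*n²)/n) = -2 + (2*n)/(n - 8*n) = -2 + (2*n)/((-7*n)) = -2 + (2*n)*(-1/(7*n)) = -2 - 2/7 = -16/7)
c(-42) + (-24175/(-13963) + 13152/(-8074)) = -16/7 + (-24175/(-13963) + 13152/(-8074)) = -16/7 + (-24175*(-1/13963) + 13152*(-1/8074)) = -16/7 + (24175/13963 - 6576/4037) = -16/7 + 5773787/56368631 = -861481587/394580417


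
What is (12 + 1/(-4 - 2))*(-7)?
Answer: -497/6 ≈ -82.833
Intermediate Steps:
(12 + 1/(-4 - 2))*(-7) = (12 + 1/(-6))*(-7) = (12 - ⅙)*(-7) = (71/6)*(-7) = -497/6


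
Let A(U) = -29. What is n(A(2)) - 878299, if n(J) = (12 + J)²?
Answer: -878010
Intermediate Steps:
n(A(2)) - 878299 = (12 - 29)² - 878299 = (-17)² - 878299 = 289 - 878299 = -878010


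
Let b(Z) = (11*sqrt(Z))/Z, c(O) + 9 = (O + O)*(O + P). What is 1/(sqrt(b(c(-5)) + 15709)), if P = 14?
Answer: sqrt(3)/sqrt(47127 - I*sqrt(11)) ≈ 0.0079786 + 2.8075e-7*I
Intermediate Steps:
c(O) = -9 + 2*O*(14 + O) (c(O) = -9 + (O + O)*(O + 14) = -9 + (2*O)*(14 + O) = -9 + 2*O*(14 + O))
b(Z) = 11/sqrt(Z)
1/(sqrt(b(c(-5)) + 15709)) = 1/(sqrt(11/sqrt(-9 + 2*(-5)**2 + 28*(-5)) + 15709)) = 1/(sqrt(11/sqrt(-9 + 2*25 - 140) + 15709)) = 1/(sqrt(11/sqrt(-9 + 50 - 140) + 15709)) = 1/(sqrt(11/sqrt(-99) + 15709)) = 1/(sqrt(11*(-I*sqrt(11)/33) + 15709)) = 1/(sqrt(-I*sqrt(11)/3 + 15709)) = 1/(sqrt(15709 - I*sqrt(11)/3)) = 1/sqrt(15709 - I*sqrt(11)/3)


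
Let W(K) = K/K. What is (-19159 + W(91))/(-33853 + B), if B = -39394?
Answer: 19158/73247 ≈ 0.26155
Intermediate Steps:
W(K) = 1
(-19159 + W(91))/(-33853 + B) = (-19159 + 1)/(-33853 - 39394) = -19158/(-73247) = -19158*(-1/73247) = 19158/73247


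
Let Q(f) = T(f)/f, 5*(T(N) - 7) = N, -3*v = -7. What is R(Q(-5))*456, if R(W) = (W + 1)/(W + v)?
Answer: -1368/17 ≈ -80.471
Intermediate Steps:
v = 7/3 (v = -⅓*(-7) = 7/3 ≈ 2.3333)
T(N) = 7 + N/5
Q(f) = (7 + f/5)/f
R(W) = (1 + W)/(7/3 + W) (R(W) = (W + 1)/(W + 7/3) = (1 + W)/(7/3 + W))
R(Q(-5))*456 = (3*(1 + (⅕)*(35 - 5)/(-5))/(7 + 3*((⅕)*(35 - 5)/(-5))))*456 = (3*(1 + (⅕)*(-⅕)*30)/(7 + 3*((⅕)*(-⅕)*30)))*456 = (3*(1 - 6/5)/(7 + 3*(-6/5)))*456 = (3*(-⅕)/(7 - 18/5))*456 = (3*(-⅕)/(17/5))*456 = (3*(5/17)*(-⅕))*456 = -3/17*456 = -1368/17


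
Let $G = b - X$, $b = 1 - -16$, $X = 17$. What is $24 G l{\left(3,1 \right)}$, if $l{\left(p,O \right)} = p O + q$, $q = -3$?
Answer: $0$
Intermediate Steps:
$b = 17$ ($b = 1 + 16 = 17$)
$G = 0$ ($G = 17 - 17 = 0$)
$l{\left(p,O \right)} = -3 + O p$ ($l{\left(p,O \right)} = p O - 3 = O p - 3 = -3 + O p$)
$24 G l{\left(3,1 \right)} = 24 \cdot 0 \left(-3 + 1 \cdot 3\right) = 0 \left(-3 + 3\right) = 0 \cdot 0 = 0$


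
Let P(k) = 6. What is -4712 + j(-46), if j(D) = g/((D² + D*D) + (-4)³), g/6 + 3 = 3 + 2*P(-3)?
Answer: -2454943/521 ≈ -4712.0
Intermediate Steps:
g = 72 (g = -18 + 6*(3 + 2*6) = -18 + 6*(3 + 12) = -18 + 6*15 = -18 + 90 = 72)
j(D) = 72/(-64 + 2*D²) (j(D) = 72/((D² + D*D) + (-4)³) = 72/((D² + D²) - 64) = 72/(2*D² - 64) = 72/(-64 + 2*D²))
-4712 + j(-46) = -4712 + 36/(-32 + (-46)²) = -4712 + 36/(-32 + 2116) = -4712 + 36/2084 = -4712 + 36*(1/2084) = -4712 + 9/521 = -2454943/521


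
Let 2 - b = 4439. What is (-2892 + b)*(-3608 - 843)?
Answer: 32621379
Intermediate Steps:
b = -4437 (b = 2 - 1*4439 = 2 - 4439 = -4437)
(-2892 + b)*(-3608 - 843) = (-2892 - 4437)*(-3608 - 843) = -7329*(-4451) = 32621379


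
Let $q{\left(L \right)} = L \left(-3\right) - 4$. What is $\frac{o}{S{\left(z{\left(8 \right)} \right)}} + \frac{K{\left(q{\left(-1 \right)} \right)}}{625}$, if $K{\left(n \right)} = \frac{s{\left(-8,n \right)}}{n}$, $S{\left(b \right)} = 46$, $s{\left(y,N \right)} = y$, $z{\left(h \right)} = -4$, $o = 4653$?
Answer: $\frac{2908493}{28750} \approx 101.16$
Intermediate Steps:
$q{\left(L \right)} = -4 - 3 L$ ($q{\left(L \right)} = - 3 L - 4 = -4 - 3 L$)
$K{\left(n \right)} = - \frac{8}{n}$
$\frac{o}{S{\left(z{\left(8 \right)} \right)}} + \frac{K{\left(q{\left(-1 \right)} \right)}}{625} = \frac{4653}{46} + \frac{\left(-8\right) \frac{1}{-4 - -3}}{625} = 4653 \cdot \frac{1}{46} + - \frac{8}{-4 + 3} \cdot \frac{1}{625} = \frac{4653}{46} + - \frac{8}{-1} \cdot \frac{1}{625} = \frac{4653}{46} + \left(-8\right) \left(-1\right) \frac{1}{625} = \frac{4653}{46} + 8 \cdot \frac{1}{625} = \frac{4653}{46} + \frac{8}{625} = \frac{2908493}{28750}$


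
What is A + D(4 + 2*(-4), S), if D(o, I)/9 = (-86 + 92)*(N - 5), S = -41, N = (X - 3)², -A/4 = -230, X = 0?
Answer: 1136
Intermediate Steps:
A = 920 (A = -4*(-230) = 920)
N = 9 (N = (0 - 3)² = (-3)² = 9)
D(o, I) = 216 (D(o, I) = 9*((-86 + 92)*(9 - 5)) = 9*(6*4) = 9*24 = 216)
A + D(4 + 2*(-4), S) = 920 + 216 = 1136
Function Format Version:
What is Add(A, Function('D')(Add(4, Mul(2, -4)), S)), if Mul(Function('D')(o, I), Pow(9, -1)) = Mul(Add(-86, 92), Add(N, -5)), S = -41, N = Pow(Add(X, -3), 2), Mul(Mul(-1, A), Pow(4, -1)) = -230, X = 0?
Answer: 1136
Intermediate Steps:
A = 920 (A = Mul(-4, -230) = 920)
N = 9 (N = Pow(Add(0, -3), 2) = Pow(-3, 2) = 9)
Function('D')(o, I) = 216 (Function('D')(o, I) = Mul(9, Mul(Add(-86, 92), Add(9, -5))) = Mul(9, Mul(6, 4)) = Mul(9, 24) = 216)
Add(A, Function('D')(Add(4, Mul(2, -4)), S)) = Add(920, 216) = 1136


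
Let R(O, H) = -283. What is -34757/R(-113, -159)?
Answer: 34757/283 ≈ 122.82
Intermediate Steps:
-34757/R(-113, -159) = -34757/(-283) = -34757*(-1/283) = 34757/283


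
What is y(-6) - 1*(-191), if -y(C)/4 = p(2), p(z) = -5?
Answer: 211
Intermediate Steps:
y(C) = 20 (y(C) = -4*(-5) = 20)
y(-6) - 1*(-191) = 20 - 1*(-191) = 20 + 191 = 211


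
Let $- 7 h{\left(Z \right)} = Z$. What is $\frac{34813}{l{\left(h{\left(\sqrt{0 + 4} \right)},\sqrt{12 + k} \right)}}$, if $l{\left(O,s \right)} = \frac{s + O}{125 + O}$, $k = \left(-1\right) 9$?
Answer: $\frac{60783498}{143} + \frac{212742243 \sqrt{3}}{143} \approx 3.0018 \cdot 10^{6}$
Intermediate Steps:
$k = -9$
$h{\left(Z \right)} = - \frac{Z}{7}$
$l{\left(O,s \right)} = \frac{O + s}{125 + O}$
$\frac{34813}{l{\left(h{\left(\sqrt{0 + 4} \right)},\sqrt{12 + k} \right)}} = \frac{34813}{\frac{1}{125 - \frac{\sqrt{0 + 4}}{7}} \left(- \frac{\sqrt{0 + 4}}{7} + \sqrt{12 - 9}\right)} = \frac{34813}{\frac{1}{125 - \frac{\sqrt{4}}{7}} \left(- \frac{\sqrt{4}}{7} + \sqrt{3}\right)} = \frac{34813}{\frac{1}{125 - \frac{2}{7}} \left(\left(- \frac{1}{7}\right) 2 + \sqrt{3}\right)} = \frac{34813}{\frac{1}{125 - \frac{2}{7}} \left(- \frac{2}{7} + \sqrt{3}\right)} = \frac{34813}{\frac{1}{\frac{873}{7}} \left(- \frac{2}{7} + \sqrt{3}\right)} = \frac{34813}{\frac{7}{873} \left(- \frac{2}{7} + \sqrt{3}\right)} = \frac{34813}{- \frac{2}{873} + \frac{7 \sqrt{3}}{873}}$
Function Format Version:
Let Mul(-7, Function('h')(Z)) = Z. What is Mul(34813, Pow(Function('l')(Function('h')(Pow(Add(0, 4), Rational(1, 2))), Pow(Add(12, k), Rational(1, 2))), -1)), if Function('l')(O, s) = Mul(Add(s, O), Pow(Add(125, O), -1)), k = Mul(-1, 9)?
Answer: Add(Rational(60783498, 143), Mul(Rational(212742243, 143), Pow(3, Rational(1, 2)))) ≈ 3.0018e+6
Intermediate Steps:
k = -9
Function('h')(Z) = Mul(Rational(-1, 7), Z)
Function('l')(O, s) = Mul(Pow(Add(125, O), -1), Add(O, s)) (Function('l')(O, s) = Mul(Add(O, s), Pow(Add(125, O), -1)) = Mul(Pow(Add(125, O), -1), Add(O, s)))
Mul(34813, Pow(Function('l')(Function('h')(Pow(Add(0, 4), Rational(1, 2))), Pow(Add(12, k), Rational(1, 2))), -1)) = Mul(34813, Pow(Mul(Pow(Add(125, Mul(Rational(-1, 7), Pow(Add(0, 4), Rational(1, 2)))), -1), Add(Mul(Rational(-1, 7), Pow(Add(0, 4), Rational(1, 2))), Pow(Add(12, -9), Rational(1, 2)))), -1)) = Mul(34813, Pow(Mul(Pow(Add(125, Mul(Rational(-1, 7), Pow(4, Rational(1, 2)))), -1), Add(Mul(Rational(-1, 7), Pow(4, Rational(1, 2))), Pow(3, Rational(1, 2)))), -1)) = Mul(34813, Pow(Mul(Pow(Add(125, Mul(Rational(-1, 7), 2)), -1), Add(Mul(Rational(-1, 7), 2), Pow(3, Rational(1, 2)))), -1)) = Mul(34813, Pow(Mul(Pow(Add(125, Rational(-2, 7)), -1), Add(Rational(-2, 7), Pow(3, Rational(1, 2)))), -1)) = Mul(34813, Pow(Mul(Pow(Rational(873, 7), -1), Add(Rational(-2, 7), Pow(3, Rational(1, 2)))), -1)) = Mul(34813, Pow(Mul(Rational(7, 873), Add(Rational(-2, 7), Pow(3, Rational(1, 2)))), -1)) = Mul(34813, Pow(Add(Rational(-2, 873), Mul(Rational(7, 873), Pow(3, Rational(1, 2)))), -1))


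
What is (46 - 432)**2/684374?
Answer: 74498/342187 ≈ 0.21771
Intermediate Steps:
(46 - 432)**2/684374 = (-386)**2*(1/684374) = 148996*(1/684374) = 74498/342187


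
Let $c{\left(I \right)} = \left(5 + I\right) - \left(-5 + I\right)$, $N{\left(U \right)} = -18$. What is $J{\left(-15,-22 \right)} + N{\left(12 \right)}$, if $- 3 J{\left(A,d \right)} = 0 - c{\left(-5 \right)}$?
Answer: $- \frac{44}{3} \approx -14.667$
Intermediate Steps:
$c{\left(I \right)} = 10$ ($c{\left(I \right)} = \left(5 + I\right) - \left(-5 + I\right) = 10$)
$J{\left(A,d \right)} = \frac{10}{3}$ ($J{\left(A,d \right)} = - \frac{0 - 10}{3} = \left(- \frac{1}{3}\right) \left(-10\right) = \frac{10}{3}$)
$J{\left(-15,-22 \right)} + N{\left(12 \right)} = \frac{10}{3} - 18 = - \frac{44}{3}$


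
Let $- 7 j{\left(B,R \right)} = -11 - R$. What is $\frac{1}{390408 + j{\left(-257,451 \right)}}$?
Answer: $\frac{1}{390474} \approx 2.561 \cdot 10^{-6}$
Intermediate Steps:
$j{\left(B,R \right)} = \frac{11}{7} + \frac{R}{7}$ ($j{\left(B,R \right)} = - \frac{-11 - R}{7} = \frac{11}{7} + \frac{R}{7}$)
$\frac{1}{390408 + j{\left(-257,451 \right)}} = \frac{1}{390408 + \left(\frac{11}{7} + \frac{1}{7} \cdot 451\right)} = \frac{1}{390408 + \left(\frac{11}{7} + \frac{451}{7}\right)} = \frac{1}{390408 + 66} = \frac{1}{390474}$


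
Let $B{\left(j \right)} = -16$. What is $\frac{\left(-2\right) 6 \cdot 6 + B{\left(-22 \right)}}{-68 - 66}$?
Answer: $\frac{44}{67} \approx 0.65672$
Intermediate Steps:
$\frac{\left(-2\right) 6 \cdot 6 + B{\left(-22 \right)}}{-68 - 66} = \frac{\left(-2\right) 6 \cdot 6 - 16}{-68 - 66} = \frac{\left(-12\right) 6 - 16}{-134} = \left(-72 - 16\right) \left(- \frac{1}{134}\right) = \left(-88\right) \left(- \frac{1}{134}\right) = \frac{44}{67}$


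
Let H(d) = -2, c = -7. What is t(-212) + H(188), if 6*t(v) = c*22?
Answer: -83/3 ≈ -27.667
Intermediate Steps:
t(v) = -77/3 (t(v) = (-7*22)/6 = (⅙)*(-154) = -77/3)
t(-212) + H(188) = -77/3 - 2 = -83/3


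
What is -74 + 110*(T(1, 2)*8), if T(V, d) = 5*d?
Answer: 8726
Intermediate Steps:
-74 + 110*(T(1, 2)*8) = -74 + 110*((5*2)*8) = -74 + 110*(10*8) = -74 + 110*80 = -74 + 8800 = 8726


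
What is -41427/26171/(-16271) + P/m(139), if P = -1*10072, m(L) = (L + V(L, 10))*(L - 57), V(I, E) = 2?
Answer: -2144232035789/2461713639321 ≈ -0.87103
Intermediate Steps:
m(L) = (-57 + L)*(2 + L) (m(L) = (L + 2)*(L - 57) = (2 + L)*(-57 + L) = (-57 + L)*(2 + L))
P = -10072
-41427/26171/(-16271) + P/m(139) = -41427/26171/(-16271) - 10072/(-114 + 139² - 55*139) = -41427*1/26171*(-1/16271) - 10072/(-114 + 19321 - 7645) = -41427/26171*(-1/16271) - 10072/11562 = 41427/425828341 - 10072*1/11562 = 41427/425828341 - 5036/5781 = -2144232035789/2461713639321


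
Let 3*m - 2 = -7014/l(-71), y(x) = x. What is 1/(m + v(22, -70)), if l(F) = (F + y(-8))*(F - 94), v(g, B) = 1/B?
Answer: 182490/86321 ≈ 2.1141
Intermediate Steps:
l(F) = (-94 + F)*(-8 + F) (l(F) = (F - 8)*(F - 94) = (-8 + F)*(-94 + F) = (-94 + F)*(-8 + F))
m = 6352/13035 (m = 2/3 + (-7014/(752 + (-71)**2 - 102*(-71)))/3 = 2/3 + (-7014/(752 + 5041 + 7242))/3 = 2/3 + (-7014/13035)/3 = 2/3 + (-7014*1/13035)/3 = 2/3 + (1/3)*(-2338/4345) = 2/3 - 2338/13035 = 6352/13035 ≈ 0.48730)
1/(m + v(22, -70)) = 1/(6352/13035 + 1/(-70)) = 1/(6352/13035 - 1/70) = 1/(86321/182490) = 182490/86321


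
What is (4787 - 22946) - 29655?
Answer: -47814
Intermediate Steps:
(4787 - 22946) - 29655 = -18159 - 29655 = -47814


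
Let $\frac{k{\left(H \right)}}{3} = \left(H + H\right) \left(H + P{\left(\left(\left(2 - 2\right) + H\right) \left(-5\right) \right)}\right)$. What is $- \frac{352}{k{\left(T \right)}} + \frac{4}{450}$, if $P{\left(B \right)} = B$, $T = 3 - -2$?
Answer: $\frac{134}{225} \approx 0.59556$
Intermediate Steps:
$T = 5$ ($T = 3 + 2 = 5$)
$k{\left(H \right)} = - 24 H^{2}$ ($k{\left(H \right)} = 3 \left(H + H\right) \left(H + \left(\left(2 - 2\right) + H\right) \left(-5\right)\right) = 3 \cdot 2 H \left(H + \left(0 + H\right) \left(-5\right)\right) = 3 \cdot 2 H \left(H + H \left(-5\right)\right) = 3 \cdot 2 H \left(H - 5 H\right) = 3 \cdot 2 H \left(- 4 H\right) = 3 \left(- 8 H^{2}\right) = - 24 H^{2}$)
$- \frac{352}{k{\left(T \right)}} + \frac{4}{450} = - \frac{352}{\left(-24\right) 5^{2}} + \frac{4}{450} = - \frac{352}{\left(-24\right) 25} + 4 \cdot \frac{1}{450} = - \frac{352}{-600} + \frac{2}{225} = \left(-352\right) \left(- \frac{1}{600}\right) + \frac{2}{225} = \frac{44}{75} + \frac{2}{225} = \frac{134}{225}$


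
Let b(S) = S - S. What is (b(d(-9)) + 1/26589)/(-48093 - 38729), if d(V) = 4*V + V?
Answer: -1/2308510158 ≈ -4.3318e-10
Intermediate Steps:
d(V) = 5*V
b(S) = 0
(b(d(-9)) + 1/26589)/(-48093 - 38729) = (0 + 1/26589)/(-48093 - 38729) = (0 + 1/26589)/(-86822) = (1/26589)*(-1/86822) = -1/2308510158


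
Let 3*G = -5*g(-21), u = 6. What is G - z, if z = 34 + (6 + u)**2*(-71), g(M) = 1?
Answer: 30565/3 ≈ 10188.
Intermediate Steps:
G = -5/3 (G = (-5*1)/3 = (1/3)*(-5) = -5/3 ≈ -1.6667)
z = -10190 (z = 34 + (6 + 6)**2*(-71) = 34 + 12**2*(-71) = 34 + 144*(-71) = 34 - 10224 = -10190)
G - z = -5/3 - 1*(-10190) = -5/3 + 10190 = 30565/3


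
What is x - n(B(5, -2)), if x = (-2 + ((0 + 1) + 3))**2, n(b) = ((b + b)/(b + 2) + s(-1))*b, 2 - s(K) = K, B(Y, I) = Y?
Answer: -127/7 ≈ -18.143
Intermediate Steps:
s(K) = 2 - K
n(b) = b*(3 + 2*b/(2 + b)) (n(b) = ((b + b)/(b + 2) + (2 - 1*(-1)))*b = ((2*b)/(2 + b) + (2 + 1))*b = (2*b/(2 + b) + 3)*b = (3 + 2*b/(2 + b))*b = b*(3 + 2*b/(2 + b)))
x = 4 (x = (-2 + (1 + 3))**2 = (-2 + 4)**2 = 2**2 = 4)
x - n(B(5, -2)) = 4 - 5*(6 + 5*5)/(2 + 5) = 4 - 5*(6 + 25)/7 = 4 - 5*31/7 = 4 - 1*155/7 = 4 - 155/7 = -127/7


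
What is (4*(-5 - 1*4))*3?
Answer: -108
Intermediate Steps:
(4*(-5 - 1*4))*3 = (4*(-5 - 4))*3 = (4*(-9))*3 = -36*3 = -108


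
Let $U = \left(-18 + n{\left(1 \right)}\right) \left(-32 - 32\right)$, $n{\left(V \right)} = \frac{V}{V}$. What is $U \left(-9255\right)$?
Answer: $-10069440$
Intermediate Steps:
$n{\left(V \right)} = 1$
$U = 1088$ ($U = \left(-18 + 1\right) \left(-32 - 32\right) = \left(-17\right) \left(-64\right) = 1088$)
$U \left(-9255\right) = 1088 \left(-9255\right) = -10069440$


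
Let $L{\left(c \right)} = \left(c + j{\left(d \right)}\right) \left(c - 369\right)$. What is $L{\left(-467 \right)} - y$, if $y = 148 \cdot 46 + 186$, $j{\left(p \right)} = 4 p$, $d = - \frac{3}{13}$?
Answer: $\frac{4994466}{13} \approx 3.8419 \cdot 10^{5}$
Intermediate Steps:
$d = - \frac{3}{13}$ ($d = \left(-3\right) \frac{1}{13} = - \frac{3}{13} \approx -0.23077$)
$y = 6994$ ($y = 6808 + 186 = 6994$)
$L{\left(c \right)} = \left(-369 + c\right) \left(- \frac{12}{13} + c\right)$ ($L{\left(c \right)} = \left(c + 4 \left(- \frac{3}{13}\right)\right) \left(c - 369\right) = \left(c - \frac{12}{13}\right) \left(-369 + c\right) = \left(- \frac{12}{13} + c\right) \left(-369 + c\right) = \left(-369 + c\right) \left(- \frac{12}{13} + c\right)$)
$L{\left(-467 \right)} - y = \left(\frac{4428}{13} + \left(-467\right)^{2} - - \frac{2245803}{13}\right) - 6994 = \left(\frac{4428}{13} + 218089 + \frac{2245803}{13}\right) - 6994 = \frac{5085388}{13} - 6994 = \frac{4994466}{13}$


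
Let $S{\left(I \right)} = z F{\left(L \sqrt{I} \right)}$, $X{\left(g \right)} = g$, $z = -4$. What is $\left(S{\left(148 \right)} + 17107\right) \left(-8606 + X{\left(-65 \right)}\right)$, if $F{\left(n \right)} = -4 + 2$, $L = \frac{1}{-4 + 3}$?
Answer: $-148404165$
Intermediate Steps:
$L = -1$ ($L = \frac{1}{-1} = -1$)
$F{\left(n \right)} = -2$
$S{\left(I \right)} = 8$ ($S{\left(I \right)} = \left(-4\right) \left(-2\right) = 8$)
$\left(S{\left(148 \right)} + 17107\right) \left(-8606 + X{\left(-65 \right)}\right) = \left(8 + 17107\right) \left(-8606 - 65\right) = 17115 \left(-8671\right) = -148404165$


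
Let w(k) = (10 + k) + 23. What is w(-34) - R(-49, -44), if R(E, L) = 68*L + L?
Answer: 3035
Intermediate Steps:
R(E, L) = 69*L
w(k) = 33 + k
w(-34) - R(-49, -44) = (33 - 34) - 69*(-44) = -1 - 1*(-3036) = -1 + 3036 = 3035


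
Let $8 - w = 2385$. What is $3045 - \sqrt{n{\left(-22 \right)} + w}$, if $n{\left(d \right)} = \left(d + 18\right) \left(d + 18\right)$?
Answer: $3045 - i \sqrt{2361} \approx 3045.0 - 48.59 i$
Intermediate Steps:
$w = -2377$ ($w = 8 - 2385 = -2377$)
$n{\left(d \right)} = \left(18 + d\right)^{2}$ ($n{\left(d \right)} = \left(18 + d\right) \left(18 + d\right) = \left(18 + d\right)^{2}$)
$3045 - \sqrt{n{\left(-22 \right)} + w} = 3045 - \sqrt{\left(18 - 22\right)^{2} - 2377} = 3045 - \sqrt{\left(-4\right)^{2} - 2377} = 3045 - \sqrt{16 - 2377} = 3045 - \sqrt{-2361} = 3045 - i \sqrt{2361}$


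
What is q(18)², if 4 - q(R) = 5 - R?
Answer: 289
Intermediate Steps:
q(R) = -1 + R (q(R) = 4 - (5 - R) = 4 + (-5 + R) = -1 + R)
q(18)² = (-1 + 18)² = 17² = 289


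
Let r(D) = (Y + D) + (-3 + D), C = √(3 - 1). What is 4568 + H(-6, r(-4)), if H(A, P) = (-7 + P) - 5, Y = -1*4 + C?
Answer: 4541 + √2 ≈ 4542.4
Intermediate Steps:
C = √2 ≈ 1.4142
Y = -4 + √2 (Y = -1*4 + √2 = -4 + √2 ≈ -2.5858)
r(D) = -7 + √2 + 2*D (r(D) = ((-4 + √2) + D) + (-3 + D) = (-4 + D + √2) + (-3 + D) = -7 + √2 + 2*D)
H(A, P) = -12 + P
4568 + H(-6, r(-4)) = 4568 + (-12 + (-7 + √2 + 2*(-4))) = 4568 + (-12 + (-7 + √2 - 8)) = 4568 + (-12 + (-15 + √2)) = 4568 + (-27 + √2) = 4541 + √2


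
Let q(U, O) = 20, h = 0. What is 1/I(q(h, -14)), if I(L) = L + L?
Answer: 1/40 ≈ 0.025000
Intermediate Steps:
I(L) = 2*L
1/I(q(h, -14)) = 1/(2*20) = 1/40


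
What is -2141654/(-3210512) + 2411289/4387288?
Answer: 535547661385/440170024108 ≈ 1.2167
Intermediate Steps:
-2141654/(-3210512) + 2411289/4387288 = -2141654*(-1/3210512) + 2411289*(1/4387288) = 1070827/1605256 + 2411289/4387288 = 535547661385/440170024108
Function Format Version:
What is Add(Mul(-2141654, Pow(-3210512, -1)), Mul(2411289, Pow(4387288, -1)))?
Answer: Rational(535547661385, 440170024108) ≈ 1.2167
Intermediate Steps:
Add(Mul(-2141654, Pow(-3210512, -1)), Mul(2411289, Pow(4387288, -1))) = Add(Mul(-2141654, Rational(-1, 3210512)), Mul(2411289, Rational(1, 4387288))) = Add(Rational(1070827, 1605256), Rational(2411289, 4387288)) = Rational(535547661385, 440170024108)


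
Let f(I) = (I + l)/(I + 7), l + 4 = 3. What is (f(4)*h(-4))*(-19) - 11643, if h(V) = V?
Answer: -127845/11 ≈ -11622.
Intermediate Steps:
l = -1 (l = -4 + 3 = -1)
f(I) = (-1 + I)/(7 + I) (f(I) = (I - 1)/(I + 7) = (-1 + I)/(7 + I))
(f(4)*h(-4))*(-19) - 11643 = (((-1 + 4)/(7 + 4))*(-4))*(-19) - 11643 = ((3/11)*(-4))*(-19) - 11643 = -12/11*(-19) - 11643 = 228/11 - 11643 = -127845/11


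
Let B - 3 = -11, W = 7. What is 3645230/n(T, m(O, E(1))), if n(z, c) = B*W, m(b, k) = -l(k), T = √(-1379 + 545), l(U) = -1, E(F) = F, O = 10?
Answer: -1822615/28 ≈ -65093.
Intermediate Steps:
B = -8 (B = 3 - 11 = -8)
T = I*√834 (T = √(-834) = I*√834 ≈ 28.879*I)
m(b, k) = 1 (m(b, k) = -1*(-1) = 1)
n(z, c) = -56 (n(z, c) = -8*7 = -56)
3645230/n(T, m(O, E(1))) = 3645230/(-56) = 3645230*(-1/56) = -1822615/28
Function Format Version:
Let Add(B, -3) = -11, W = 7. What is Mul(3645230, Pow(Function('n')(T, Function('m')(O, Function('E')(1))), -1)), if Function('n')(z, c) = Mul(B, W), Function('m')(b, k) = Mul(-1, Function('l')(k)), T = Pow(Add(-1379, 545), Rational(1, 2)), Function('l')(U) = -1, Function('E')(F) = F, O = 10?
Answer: Rational(-1822615, 28) ≈ -65093.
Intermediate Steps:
B = -8 (B = Add(3, -11) = -8)
T = Mul(I, Pow(834, Rational(1, 2))) (T = Pow(-834, Rational(1, 2)) = Mul(I, Pow(834, Rational(1, 2))) ≈ Mul(28.879, I))
Function('m')(b, k) = 1 (Function('m')(b, k) = Mul(-1, -1) = 1)
Function('n')(z, c) = -56 (Function('n')(z, c) = Mul(-8, 7) = -56)
Mul(3645230, Pow(Function('n')(T, Function('m')(O, Function('E')(1))), -1)) = Mul(3645230, Pow(-56, -1)) = Mul(3645230, Rational(-1, 56)) = Rational(-1822615, 28)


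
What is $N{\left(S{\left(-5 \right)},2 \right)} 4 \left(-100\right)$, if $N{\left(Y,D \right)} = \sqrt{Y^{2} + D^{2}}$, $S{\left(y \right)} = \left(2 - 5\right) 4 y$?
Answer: $- 800 \sqrt{901} \approx -24013.0$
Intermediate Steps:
$S{\left(y \right)} = - 12 y$ ($S{\left(y \right)} = \left(-3\right) 4 y = - 12 y$)
$N{\left(Y,D \right)} = \sqrt{D^{2} + Y^{2}}$
$N{\left(S{\left(-5 \right)},2 \right)} 4 \left(-100\right) = \sqrt{2^{2} + \left(\left(-12\right) \left(-5\right)\right)^{2}} \cdot 4 \left(-100\right) = \sqrt{4 + 60^{2}} \cdot 4 \left(-100\right) = \sqrt{4 + 3600} \cdot 4 \left(-100\right) = \sqrt{3604} \cdot 4 \left(-100\right) = 2 \sqrt{901} \cdot 4 \left(-100\right) = 8 \sqrt{901} \left(-100\right) = - 800 \sqrt{901}$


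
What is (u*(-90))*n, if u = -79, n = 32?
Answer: 227520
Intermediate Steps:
(u*(-90))*n = -79*(-90)*32 = 7110*32 = 227520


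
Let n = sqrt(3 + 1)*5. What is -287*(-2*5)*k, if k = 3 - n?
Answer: -20090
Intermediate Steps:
n = 10 (n = sqrt(4)*5 = 2*5 = 10)
k = -7 (k = 3 - 1*10 = 3 - 10 = -7)
-287*(-2*5)*k = -287*(-2*5)*(-7) = -(-2870)*(-7) = -287*70 = -20090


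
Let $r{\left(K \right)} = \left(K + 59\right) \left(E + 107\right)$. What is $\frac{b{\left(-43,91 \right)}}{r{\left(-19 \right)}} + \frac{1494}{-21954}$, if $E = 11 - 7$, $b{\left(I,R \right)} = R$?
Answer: $- \frac{772591}{16245960} \approx -0.047556$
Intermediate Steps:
$E = 4$ ($E = 11 - 7 = 4$)
$r{\left(K \right)} = 6549 + 111 K$ ($r{\left(K \right)} = \left(K + 59\right) \left(4 + 107\right) = \left(59 + K\right) 111 = 6549 + 111 K$)
$\frac{b{\left(-43,91 \right)}}{r{\left(-19 \right)}} + \frac{1494}{-21954} = \frac{91}{6549 + 111 \left(-19\right)} + \frac{1494}{-21954} = \frac{91}{6549 - 2109} + 1494 \left(- \frac{1}{21954}\right) = \frac{91}{4440} - \frac{249}{3659} = - \frac{772591}{16245960}$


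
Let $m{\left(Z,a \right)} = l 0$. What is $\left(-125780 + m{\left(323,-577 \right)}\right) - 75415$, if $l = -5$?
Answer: $-201195$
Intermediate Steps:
$m{\left(Z,a \right)} = 0$ ($m{\left(Z,a \right)} = \left(-5\right) 0 = 0$)
$\left(-125780 + m{\left(323,-577 \right)}\right) - 75415 = \left(-125780 + 0\right) - 75415 = -125780 - 75415 = -201195$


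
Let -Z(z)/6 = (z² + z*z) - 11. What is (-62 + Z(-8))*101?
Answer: -77164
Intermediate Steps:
Z(z) = 66 - 12*z² (Z(z) = -6*((z² + z*z) - 11) = -6*((z² + z²) - 11) = -6*(2*z² - 11) = -6*(-11 + 2*z²) = 66 - 12*z²)
(-62 + Z(-8))*101 = (-62 + (66 - 12*(-8)²))*101 = (-62 + (66 - 12*64))*101 = (-62 + (66 - 768))*101 = (-62 - 702)*101 = -764*101 = -77164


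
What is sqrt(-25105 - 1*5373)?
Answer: 7*I*sqrt(622) ≈ 174.58*I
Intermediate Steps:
sqrt(-25105 - 1*5373) = sqrt(-25105 - 5373) = sqrt(-30478) = 7*I*sqrt(622)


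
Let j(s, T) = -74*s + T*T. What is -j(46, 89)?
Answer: -4517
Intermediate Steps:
j(s, T) = T² - 74*s (j(s, T) = -74*s + T² = T² - 74*s)
-j(46, 89) = -(89² - 74*46) = -(7921 - 3404) = -1*4517 = -4517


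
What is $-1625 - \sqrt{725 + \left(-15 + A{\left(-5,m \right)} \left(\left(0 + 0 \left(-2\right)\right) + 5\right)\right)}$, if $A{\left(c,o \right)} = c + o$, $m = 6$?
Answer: $-1625 - \sqrt{715} \approx -1651.7$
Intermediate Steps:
$-1625 - \sqrt{725 + \left(-15 + A{\left(-5,m \right)} \left(\left(0 + 0 \left(-2\right)\right) + 5\right)\right)} = -1625 - \sqrt{725 - \left(15 - \left(-5 + 6\right) \left(\left(0 + 0 \left(-2\right)\right) + 5\right)\right)} = -1625 - \sqrt{725 - \left(15 - \left(\left(0 + 0\right) + 5\right)\right)} = -1625 - \sqrt{725 - \left(15 - \left(0 + 5\right)\right)} = -1625 - \sqrt{725 + \left(-15 + 1 \cdot 5\right)} = -1625 - \sqrt{725 + \left(-15 + 5\right)} = -1625 - \sqrt{725 - 10} = -1625 - \sqrt{715}$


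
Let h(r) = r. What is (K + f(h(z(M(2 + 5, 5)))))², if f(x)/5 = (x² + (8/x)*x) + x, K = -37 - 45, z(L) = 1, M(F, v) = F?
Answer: 1024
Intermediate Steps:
K = -82
f(x) = 40 + 5*x + 5*x² (f(x) = 5*((x² + (8/x)*x) + x) = 5*((x² + 8) + x) = 5*((8 + x²) + x) = 5*(8 + x + x²) = 40 + 5*x + 5*x²)
(K + f(h(z(M(2 + 5, 5)))))² = (-82 + (40 + 5*1 + 5*1²))² = (-82 + (40 + 5 + 5*1))² = (-82 + (40 + 5 + 5))² = (-82 + 50)² = (-32)² = 1024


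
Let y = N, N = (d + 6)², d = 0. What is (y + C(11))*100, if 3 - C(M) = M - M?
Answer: 3900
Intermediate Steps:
C(M) = 3 (C(M) = 3 - (M - M) = 3 - 1*0 = 3 + 0 = 3)
N = 36 (N = (0 + 6)² = 6² = 36)
y = 36
(y + C(11))*100 = (36 + 3)*100 = 39*100 = 3900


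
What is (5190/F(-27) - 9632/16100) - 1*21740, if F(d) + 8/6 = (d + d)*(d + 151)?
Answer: -125587955199/5776450 ≈ -21741.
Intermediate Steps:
F(d) = -4/3 + 2*d*(151 + d) (F(d) = -4/3 + (d + d)*(d + 151) = -4/3 + (2*d)*(151 + d) = -4/3 + 2*d*(151 + d))
(5190/F(-27) - 9632/16100) - 1*21740 = (5190/(-4/3 + 2*(-27)² + 302*(-27)) - 9632/16100) - 1*21740 = (5190/(-4/3 + 2*729 - 8154) - 9632*1/16100) - 21740 = (5190/(-4/3 + 1458 - 8154) - 344/575) - 21740 = (5190/(-20092/3) - 344/575) - 21740 = (5190*(-3/20092) - 344/575) - 21740 = (-7785/10046 - 344/575) - 21740 = -7932199/5776450 - 21740 = -125587955199/5776450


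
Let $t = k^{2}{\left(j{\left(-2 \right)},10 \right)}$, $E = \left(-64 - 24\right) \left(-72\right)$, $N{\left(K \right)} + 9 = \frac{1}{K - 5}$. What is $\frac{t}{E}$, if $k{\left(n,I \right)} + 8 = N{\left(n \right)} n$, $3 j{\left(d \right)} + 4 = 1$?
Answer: $\frac{49}{228096} \approx 0.00021482$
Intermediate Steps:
$j{\left(d \right)} = -1$ ($j{\left(d \right)} = - \frac{4}{3} + \frac{1}{3} \cdot 1 = - \frac{4}{3} + \frac{1}{3} = -1$)
$N{\left(K \right)} = -9 + \frac{1}{-5 + K}$ ($N{\left(K \right)} = -9 + \frac{1}{K - 5} = -9 + \frac{1}{-5 + K}$)
$k{\left(n,I \right)} = -8 + \frac{n \left(46 - 9 n\right)}{-5 + n}$ ($k{\left(n,I \right)} = -8 + \frac{46 - 9 n}{-5 + n} n = -8 + \frac{n \left(46 - 9 n\right)}{-5 + n}$)
$E = 6336$ ($E = \left(-88\right) \left(-72\right) = 6336$)
$t = \frac{49}{36}$ ($t = \left(\frac{40 - 9 \left(-1\right)^{2} + 38 \left(-1\right)}{-5 - 1}\right)^{2} = \left(\frac{40 - 9 - 38}{-6}\right)^{2} = \left(- \frac{40 - 9 - 38}{6}\right)^{2} = \left(\left(- \frac{1}{6}\right) \left(-7\right)\right)^{2} = \left(\frac{7}{6}\right)^{2} = \frac{49}{36} \approx 1.3611$)
$\frac{t}{E} = \frac{49}{36 \cdot 6336} = \frac{49}{36} \cdot \frac{1}{6336} = \frac{49}{228096}$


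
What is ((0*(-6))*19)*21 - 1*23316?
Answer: -23316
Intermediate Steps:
((0*(-6))*19)*21 - 1*23316 = (0*19)*21 - 23316 = 0*21 - 23316 = 0 - 23316 = -23316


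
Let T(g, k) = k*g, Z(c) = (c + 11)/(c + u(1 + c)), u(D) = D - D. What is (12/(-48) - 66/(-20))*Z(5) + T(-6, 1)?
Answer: 94/25 ≈ 3.7600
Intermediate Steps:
u(D) = 0
Z(c) = (11 + c)/c (Z(c) = (c + 11)/(c + 0) = (11 + c)/c)
T(g, k) = g*k
(12/(-48) - 66/(-20))*Z(5) + T(-6, 1) = (12/(-48) - 66/(-20))*((11 + 5)/5) - 6*1 = (12*(-1/48) - 66*(-1/20))*((⅕)*16) - 6 = (-¼ + 33/10)*(16/5) - 6 = (61/20)*(16/5) - 6 = 244/25 - 6 = 94/25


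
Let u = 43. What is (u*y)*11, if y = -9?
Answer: -4257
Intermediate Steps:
(u*y)*11 = (43*(-9))*11 = -387*11 = -4257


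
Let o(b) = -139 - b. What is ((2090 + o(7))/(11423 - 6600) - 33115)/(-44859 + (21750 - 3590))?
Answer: 159711701/128769277 ≈ 1.2403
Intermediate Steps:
((2090 + o(7))/(11423 - 6600) - 33115)/(-44859 + (21750 - 3590)) = ((2090 + (-139 - 1*7))/(11423 - 6600) - 33115)/(-44859 + (21750 - 3590)) = ((2090 + (-139 - 7))/4823 - 33115)/(-44859 + 18160) = ((2090 - 146)*(1/4823) - 33115)/(-26699) = (1944*(1/4823) - 33115)*(-1/26699) = (1944/4823 - 33115)*(-1/26699) = -159711701/4823*(-1/26699) = 159711701/128769277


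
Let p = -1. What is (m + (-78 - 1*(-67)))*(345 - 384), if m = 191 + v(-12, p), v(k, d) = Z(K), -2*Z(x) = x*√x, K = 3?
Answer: -7020 + 117*√3/2 ≈ -6918.7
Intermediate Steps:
Z(x) = -x^(3/2)/2 (Z(x) = -x*√x/2 = -x^(3/2)/2)
v(k, d) = -3*√3/2
m = 191 - 3*√3/2 ≈ 188.40
(m + (-78 - 1*(-67)))*(345 - 384) = ((191 - 3*√3/2) + (-78 - 1*(-67)))*(345 - 384) = ((191 - 3*√3/2) + (-78 + 67))*(-39) = ((191 - 3*√3/2) - 11)*(-39) = (180 - 3*√3/2)*(-39) = -7020 + 117*√3/2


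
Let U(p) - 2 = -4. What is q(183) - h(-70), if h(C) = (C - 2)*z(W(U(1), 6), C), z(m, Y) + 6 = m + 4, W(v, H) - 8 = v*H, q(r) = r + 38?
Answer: -211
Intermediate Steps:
U(p) = -2 (U(p) = 2 - 4 = -2)
q(r) = 38 + r
W(v, H) = 8 + H*v (W(v, H) = 8 + v*H = 8 + H*v)
z(m, Y) = -2 + m (z(m, Y) = -6 + (m + 4) = -6 + (4 + m) = -2 + m)
h(C) = 12 - 6*C (h(C) = (C - 2)*(-2 + (8 + 6*(-2))) = (-2 + C)*(-2 + (8 - 12)) = (-2 + C)*(-2 - 4) = (-2 + C)*(-6) = 12 - 6*C)
q(183) - h(-70) = (38 + 183) - (12 - 6*(-70)) = 221 - (12 + 420) = 221 - 1*432 = 221 - 432 = -211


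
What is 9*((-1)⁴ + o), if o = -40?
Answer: -351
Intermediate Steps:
9*((-1)⁴ + o) = 9*((-1)⁴ - 40) = 9*(1 - 40) = 9*(-39) = -351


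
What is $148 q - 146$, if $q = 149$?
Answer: $21906$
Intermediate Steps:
$148 q - 146 = 148 \cdot 149 - 146 = 22052 - 146 = 21906$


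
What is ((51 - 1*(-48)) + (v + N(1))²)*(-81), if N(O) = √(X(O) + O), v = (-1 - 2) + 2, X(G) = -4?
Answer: -7857 + 162*I*√3 ≈ -7857.0 + 280.59*I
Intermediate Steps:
v = -1 (v = -3 + 2 = -1)
N(O) = √(-4 + O)
((51 - 1*(-48)) + (v + N(1))²)*(-81) = ((51 - 1*(-48)) + (-1 + √(-4 + 1))²)*(-81) = ((51 + 48) + (-1 + √(-3))²)*(-81) = (99 + (-1 + I*√3)²)*(-81) = -8019 - 81*(-1 + I*√3)²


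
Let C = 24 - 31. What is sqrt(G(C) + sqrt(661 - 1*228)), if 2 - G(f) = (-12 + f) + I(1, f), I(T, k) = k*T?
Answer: sqrt(28 + sqrt(433)) ≈ 6.9863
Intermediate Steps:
I(T, k) = T*k
C = -7
G(f) = 14 - 2*f (G(f) = 2 - ((-12 + f) + 1*f) = 2 - ((-12 + f) + f) = 2 - (-12 + 2*f) = 2 + (12 - 2*f) = 14 - 2*f)
sqrt(G(C) + sqrt(661 - 1*228)) = sqrt((14 - 2*(-7)) + sqrt(661 - 1*228)) = sqrt((14 + 14) + sqrt(661 - 228)) = sqrt(28 + sqrt(433))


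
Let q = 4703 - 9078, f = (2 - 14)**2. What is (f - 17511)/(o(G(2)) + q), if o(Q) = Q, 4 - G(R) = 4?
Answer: 2481/625 ≈ 3.9696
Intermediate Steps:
G(R) = 0 (G(R) = 4 - 1*4 = 4 - 4 = 0)
f = 144 (f = (-12)**2 = 144)
q = -4375
(f - 17511)/(o(G(2)) + q) = (144 - 17511)/(0 - 4375) = -17367/(-4375) = -17367*(-1/4375) = 2481/625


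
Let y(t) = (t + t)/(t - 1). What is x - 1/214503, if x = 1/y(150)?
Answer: 3551183/7150100 ≈ 0.49666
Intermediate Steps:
y(t) = 2*t/(-1 + t) (y(t) = (2*t)/(-1 + t) = 2*t/(-1 + t))
x = 149/300 (x = 1/(2*150/(-1 + 150)) = 1/(2*150/149) = 1/(2*150*(1/149)) = 1/(300/149) = 149/300 ≈ 0.49667)
x - 1/214503 = 149/300 - 1/214503 = 3551183/7150100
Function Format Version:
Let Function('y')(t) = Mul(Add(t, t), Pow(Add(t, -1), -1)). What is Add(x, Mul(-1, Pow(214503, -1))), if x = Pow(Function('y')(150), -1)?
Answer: Rational(3551183, 7150100) ≈ 0.49666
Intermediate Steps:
Function('y')(t) = Mul(2, t, Pow(Add(-1, t), -1)) (Function('y')(t) = Mul(Mul(2, t), Pow(Add(-1, t), -1)) = Mul(2, t, Pow(Add(-1, t), -1)))
x = Rational(149, 300) (x = Pow(Mul(2, 150, Pow(Add(-1, 150), -1)), -1) = Pow(Mul(2, 150, Pow(149, -1)), -1) = Pow(Mul(2, 150, Rational(1, 149)), -1) = Pow(Rational(300, 149), -1) = Rational(149, 300) ≈ 0.49667)
Add(x, Mul(-1, Pow(214503, -1))) = Add(Rational(149, 300), Mul(-1, Pow(214503, -1))) = Add(Rational(149, 300), Mul(-1, Rational(1, 214503))) = Add(Rational(149, 300), Rational(-1, 214503)) = Rational(3551183, 7150100)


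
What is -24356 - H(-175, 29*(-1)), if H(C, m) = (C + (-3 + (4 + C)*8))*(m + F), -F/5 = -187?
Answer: 1376320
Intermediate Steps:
F = 935 (F = -5*(-187) = 935)
H(C, m) = (29 + 9*C)*(935 + m) (H(C, m) = (C + (-3 + (4 + C)*8))*(m + 935) = (C + (-3 + (32 + 8*C)))*(935 + m) = (C + (29 + 8*C))*(935 + m) = (29 + 9*C)*(935 + m))
-24356 - H(-175, 29*(-1)) = -24356 - (27115 + 29*(29*(-1)) + 8415*(-175) + 9*(-175)*(29*(-1))) = -24356 - (27115 + 29*(-29) - 1472625 + 9*(-175)*(-29)) = -24356 - (27115 - 841 - 1472625 + 45675) = -24356 - 1*(-1400676) = -24356 + 1400676 = 1376320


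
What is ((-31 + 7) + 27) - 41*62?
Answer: -2539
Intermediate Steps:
((-31 + 7) + 27) - 41*62 = (-24 + 27) - 2542 = 3 - 2542 = -2539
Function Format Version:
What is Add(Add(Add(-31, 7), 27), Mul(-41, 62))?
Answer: -2539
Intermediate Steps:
Add(Add(Add(-31, 7), 27), Mul(-41, 62)) = Add(Add(-24, 27), -2542) = Add(3, -2542) = -2539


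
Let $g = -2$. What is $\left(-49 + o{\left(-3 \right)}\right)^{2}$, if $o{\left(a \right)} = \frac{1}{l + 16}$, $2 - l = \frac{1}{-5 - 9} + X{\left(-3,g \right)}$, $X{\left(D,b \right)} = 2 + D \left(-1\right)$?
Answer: $\frac{80156209}{33489} \approx 2393.5$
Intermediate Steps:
$X{\left(D,b \right)} = 2 - D$
$l = - \frac{41}{14}$ ($l = 2 - \left(\frac{1}{-5 - 9} + \left(2 - -3\right)\right) = 2 - \left(\frac{1}{-14} + \left(2 + 3\right)\right) = 2 - \left(- \frac{1}{14} + 5\right) = 2 - \frac{69}{14} = - \frac{41}{14} \approx -2.9286$)
$o{\left(a \right)} = \frac{14}{183}$ ($o{\left(a \right)} = \frac{1}{- \frac{41}{14} + 16} = \frac{1}{\frac{183}{14}} = \frac{14}{183}$)
$\left(-49 + o{\left(-3 \right)}\right)^{2} = \left(-49 + \frac{14}{183}\right)^{2} = \left(- \frac{8953}{183}\right)^{2} = \frac{80156209}{33489}$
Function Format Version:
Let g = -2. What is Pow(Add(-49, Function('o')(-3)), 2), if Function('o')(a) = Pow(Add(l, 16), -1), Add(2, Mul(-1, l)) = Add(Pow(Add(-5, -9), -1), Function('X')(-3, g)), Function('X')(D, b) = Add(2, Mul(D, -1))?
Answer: Rational(80156209, 33489) ≈ 2393.5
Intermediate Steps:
Function('X')(D, b) = Add(2, Mul(-1, D))
l = Rational(-41, 14) (l = Add(2, Mul(-1, Add(Pow(Add(-5, -9), -1), Add(2, Mul(-1, -3))))) = Add(2, Mul(-1, Add(Pow(-14, -1), Add(2, 3)))) = Add(2, Mul(-1, Add(Rational(-1, 14), 5))) = Add(2, Mul(-1, Rational(69, 14))) = Add(2, Rational(-69, 14)) = Rational(-41, 14) ≈ -2.9286)
Function('o')(a) = Rational(14, 183) (Function('o')(a) = Pow(Add(Rational(-41, 14), 16), -1) = Pow(Rational(183, 14), -1) = Rational(14, 183))
Pow(Add(-49, Function('o')(-3)), 2) = Pow(Add(-49, Rational(14, 183)), 2) = Pow(Rational(-8953, 183), 2) = Rational(80156209, 33489)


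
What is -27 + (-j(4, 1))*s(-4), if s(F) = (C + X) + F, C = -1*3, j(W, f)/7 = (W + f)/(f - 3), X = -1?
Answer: -167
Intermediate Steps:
j(W, f) = 7*(W + f)/(-3 + f) (j(W, f) = 7*((W + f)/(f - 3)) = 7*((W + f)/(-3 + f)) = 7*(W + f)/(-3 + f))
C = -3
s(F) = -4 + F (s(F) = (-3 - 1) + F = -4 + F)
-27 + (-j(4, 1))*s(-4) = -27 + (-7*(4 + 1)/(-3 + 1))*(-4 - 4) = -27 - 7*5/(-2)*(-8) = -27 - 7*(-1)*5/2*(-8) = -27 - 1*(-35/2)*(-8) = -27 + (35/2)*(-8) = -27 - 140 = -167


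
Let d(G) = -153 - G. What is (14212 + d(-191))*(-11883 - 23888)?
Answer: -509736750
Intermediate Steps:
(14212 + d(-191))*(-11883 - 23888) = (14212 + (-153 - 1*(-191)))*(-11883 - 23888) = (14212 + (-153 + 191))*(-35771) = (14212 + 38)*(-35771) = 14250*(-35771) = -509736750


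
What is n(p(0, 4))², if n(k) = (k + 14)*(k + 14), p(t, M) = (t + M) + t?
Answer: 104976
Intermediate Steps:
p(t, M) = M + 2*t (p(t, M) = (M + t) + t = M + 2*t)
n(k) = (14 + k)² (n(k) = (14 + k)*(14 + k) = (14 + k)²)
n(p(0, 4))² = ((14 + (4 + 2*0))²)² = ((14 + (4 + 0))²)² = ((14 + 4)²)² = (18²)² = 324² = 104976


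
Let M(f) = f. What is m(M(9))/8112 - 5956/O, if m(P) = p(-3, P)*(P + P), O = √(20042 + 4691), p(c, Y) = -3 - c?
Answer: -5956*√24733/24733 ≈ -37.872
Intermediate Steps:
O = √24733 ≈ 157.27
m(P) = 0 (m(P) = (-3 - 1*(-3))*(P + P) = (-3 + 3)*(2*P) = 0*(2*P) = 0)
m(M(9))/8112 - 5956/O = 0/8112 - 5956*√24733/24733 = 0*(1/8112) - 5956*√24733/24733 = 0 - 5956*√24733/24733 = -5956*√24733/24733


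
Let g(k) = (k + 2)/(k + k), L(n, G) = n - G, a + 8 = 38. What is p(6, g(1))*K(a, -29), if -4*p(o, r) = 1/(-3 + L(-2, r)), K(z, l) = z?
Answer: 15/13 ≈ 1.1538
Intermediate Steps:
a = 30 (a = -8 + 38 = 30)
g(k) = (2 + k)/(2*k) (g(k) = (2 + k)/((2*k)) = (2 + k)*(1/(2*k)) = (2 + k)/(2*k))
p(o, r) = -1/(4*(-5 - r)) (p(o, r) = -1/(4*(-3 + (-2 - r))) = -1/(4*(-5 - r)))
p(6, g(1))*K(a, -29) = (1/(4*(5 + (½)*(2 + 1)/1)))*30 = (1/(4*(5 + (½)*1*3)))*30 = (1/(4*(5 + 3/2)))*30 = (1/(4*(13/2)))*30 = ((¼)*(2/13))*30 = (1/26)*30 = 15/13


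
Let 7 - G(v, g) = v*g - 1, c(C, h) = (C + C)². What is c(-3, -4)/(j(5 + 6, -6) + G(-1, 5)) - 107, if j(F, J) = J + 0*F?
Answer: -713/7 ≈ -101.86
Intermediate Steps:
c(C, h) = 4*C² (c(C, h) = (2*C)² = 4*C²)
G(v, g) = 8 - g*v (G(v, g) = 7 - (v*g - 1) = 7 - (g*v - 1) = 7 - (-1 + g*v) = 7 + (1 - g*v) = 8 - g*v)
j(F, J) = J (j(F, J) = J + 0 = J)
c(-3, -4)/(j(5 + 6, -6) + G(-1, 5)) - 107 = (4*(-3)²)/(-6 + (8 - 1*5*(-1))) - 107 = (4*9)/(-6 + (8 + 5)) - 107 = 36/(-6 + 13) - 107 = 36/7 - 107 = -713/7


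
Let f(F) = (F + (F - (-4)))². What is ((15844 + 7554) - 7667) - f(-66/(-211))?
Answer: 699407275/44521 ≈ 15710.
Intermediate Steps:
f(F) = (4 + 2*F)² (f(F) = (F + (F - 1*(-4)))² = (F + (F + 4))² = (F + (4 + F))² = (4 + 2*F)²)
((15844 + 7554) - 7667) - f(-66/(-211)) = ((15844 + 7554) - 7667) - 4*(2 - 66/(-211))² = (23398 - 7667) - 4*(2 - 66*(-1/211))² = 15731 - 4*(2 + 66/211)² = 15731 - 4*(488/211)² = 15731 - 4*238144/44521 = 15731 - 1*952576/44521 = 15731 - 952576/44521 = 699407275/44521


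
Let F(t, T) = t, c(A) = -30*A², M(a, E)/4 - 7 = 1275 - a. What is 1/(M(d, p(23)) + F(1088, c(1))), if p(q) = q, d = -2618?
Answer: 1/16688 ≈ 5.9923e-5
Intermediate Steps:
M(a, E) = 5128 - 4*a (M(a, E) = 28 + 4*(1275 - a) = 28 + (5100 - 4*a) = 5128 - 4*a)
1/(M(d, p(23)) + F(1088, c(1))) = 1/((5128 - 4*(-2618)) + 1088) = 1/((5128 + 10472) + 1088) = 1/(15600 + 1088) = 1/16688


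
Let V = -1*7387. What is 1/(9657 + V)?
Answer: 1/2270 ≈ 0.00044053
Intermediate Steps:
V = -7387
1/(9657 + V) = 1/(9657 - 7387) = 1/2270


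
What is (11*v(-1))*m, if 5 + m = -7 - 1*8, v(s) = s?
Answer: 220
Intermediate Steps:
m = -20 (m = -5 + (-7 - 1*8) = -5 + (-7 - 8) = -5 - 15 = -20)
(11*v(-1))*m = (11*(-1))*(-20) = -11*(-20) = 220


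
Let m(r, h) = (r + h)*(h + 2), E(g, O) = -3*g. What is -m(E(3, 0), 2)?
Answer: 28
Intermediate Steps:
m(r, h) = (2 + h)*(h + r) (m(r, h) = (h + r)*(2 + h) = (2 + h)*(h + r))
-m(E(3, 0), 2) = -(2² + 2*2 + 2*(-3*3) + 2*(-3*3)) = -(4 + 4 + 2*(-9) + 2*(-9)) = -(4 + 4 - 18 - 18) = -1*(-28) = 28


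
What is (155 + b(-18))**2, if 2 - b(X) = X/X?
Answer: 24336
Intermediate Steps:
b(X) = 1 (b(X) = 2 - X/X = 2 - 1*1 = 2 - 1 = 1)
(155 + b(-18))**2 = (155 + 1)**2 = 156**2 = 24336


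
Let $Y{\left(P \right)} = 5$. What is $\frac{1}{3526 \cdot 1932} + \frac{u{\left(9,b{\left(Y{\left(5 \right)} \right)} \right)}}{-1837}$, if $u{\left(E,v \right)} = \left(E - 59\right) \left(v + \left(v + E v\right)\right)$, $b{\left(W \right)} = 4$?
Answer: $\frac{1362446567}{1137642744} \approx 1.1976$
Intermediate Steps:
$u{\left(E,v \right)} = \left(-59 + E\right) \left(2 v + E v\right)$
$\frac{1}{3526 \cdot 1932} + \frac{u{\left(9,b{\left(Y{\left(5 \right)} \right)} \right)}}{-1837} = \frac{1}{3526 \cdot 1932} + \frac{4 \left(-118 + 9^{2} - 513\right)}{-1837} = \frac{1}{3526} \cdot \frac{1}{1932} + 4 \left(-118 + 81 - 513\right) \left(- \frac{1}{1837}\right) = \frac{1}{6812232} + 4 \left(-550\right) \left(- \frac{1}{1837}\right) = \frac{1}{6812232} - - \frac{200}{167} = \frac{1}{6812232} + \frac{200}{167} = \frac{1362446567}{1137642744}$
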